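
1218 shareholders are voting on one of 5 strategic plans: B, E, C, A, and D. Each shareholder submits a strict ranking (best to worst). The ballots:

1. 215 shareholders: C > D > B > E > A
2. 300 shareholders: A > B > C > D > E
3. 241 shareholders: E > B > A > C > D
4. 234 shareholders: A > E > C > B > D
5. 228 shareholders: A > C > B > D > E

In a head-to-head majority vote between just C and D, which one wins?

Voters preferring C to D: 1218; preferring D to C: 0.
C wins the head-to-head.

C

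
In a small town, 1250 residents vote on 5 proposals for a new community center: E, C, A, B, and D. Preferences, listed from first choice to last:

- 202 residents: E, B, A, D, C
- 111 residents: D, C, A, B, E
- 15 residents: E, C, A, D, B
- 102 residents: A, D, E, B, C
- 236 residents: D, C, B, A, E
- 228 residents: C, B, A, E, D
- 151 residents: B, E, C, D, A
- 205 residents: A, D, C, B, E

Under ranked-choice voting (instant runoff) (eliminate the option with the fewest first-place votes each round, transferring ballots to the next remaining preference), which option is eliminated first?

Round 1: E 217, C 228, A 307, B 151, D 347. Eliminate B.

B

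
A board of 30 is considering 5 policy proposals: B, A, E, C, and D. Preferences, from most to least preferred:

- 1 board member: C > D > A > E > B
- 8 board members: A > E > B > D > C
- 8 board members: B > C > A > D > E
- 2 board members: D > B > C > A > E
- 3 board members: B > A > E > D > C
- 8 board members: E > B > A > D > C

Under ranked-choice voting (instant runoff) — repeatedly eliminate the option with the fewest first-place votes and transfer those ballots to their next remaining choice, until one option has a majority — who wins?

B

Round 1: B 11, A 8, E 8, C 1, D 2. Eliminate C.
Round 2: B 11, A 8, E 8, D 3. Eliminate D.
Round 3: B 13, A 9, E 8. Eliminate E.
Round 4: B 21, A 9. B has a majority.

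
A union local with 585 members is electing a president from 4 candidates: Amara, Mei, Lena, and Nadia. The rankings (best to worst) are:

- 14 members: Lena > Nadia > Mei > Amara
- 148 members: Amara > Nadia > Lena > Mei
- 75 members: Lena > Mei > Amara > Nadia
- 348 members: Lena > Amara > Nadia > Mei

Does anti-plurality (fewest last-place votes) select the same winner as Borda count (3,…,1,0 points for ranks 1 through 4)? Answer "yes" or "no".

yes

Anti-plurality — last-place votes: Amara 14, Mei 496, Lena 0, Nadia 75. Winner: Lena.
Borda — scores: Amara 1215, Mei 164, Lena 1459, Nadia 672. Winner: Lena.
The two methods agree.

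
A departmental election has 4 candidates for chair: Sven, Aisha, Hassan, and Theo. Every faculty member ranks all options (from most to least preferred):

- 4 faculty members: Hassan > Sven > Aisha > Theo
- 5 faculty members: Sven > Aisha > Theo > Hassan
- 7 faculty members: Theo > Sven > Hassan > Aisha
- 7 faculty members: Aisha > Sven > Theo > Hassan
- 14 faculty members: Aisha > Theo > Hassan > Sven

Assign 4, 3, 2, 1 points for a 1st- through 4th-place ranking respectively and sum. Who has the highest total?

Sven: 4·3 + 5·4 + 7·3 + 7·3 + 14·1 = 88
Aisha: 4·2 + 5·3 + 7·1 + 7·4 + 14·4 = 114
Hassan: 4·4 + 5·1 + 7·2 + 7·1 + 14·2 = 70
Theo: 4·1 + 5·2 + 7·4 + 7·2 + 14·3 = 98
Aisha has the highest Borda score (114).

Aisha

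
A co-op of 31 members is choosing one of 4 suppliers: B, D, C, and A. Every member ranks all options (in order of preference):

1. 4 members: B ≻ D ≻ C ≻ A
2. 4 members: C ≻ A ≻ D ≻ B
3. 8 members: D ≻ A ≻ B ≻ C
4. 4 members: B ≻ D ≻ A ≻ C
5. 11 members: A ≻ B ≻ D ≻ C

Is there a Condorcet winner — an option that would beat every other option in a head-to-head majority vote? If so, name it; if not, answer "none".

Checking pairwise contests:
A beats B 23–8.
B beats D 19–12.
B beats C 27–4.
D beats A 16–15.
Every option loses at least one head-to-head, so there is no Condorcet winner.

none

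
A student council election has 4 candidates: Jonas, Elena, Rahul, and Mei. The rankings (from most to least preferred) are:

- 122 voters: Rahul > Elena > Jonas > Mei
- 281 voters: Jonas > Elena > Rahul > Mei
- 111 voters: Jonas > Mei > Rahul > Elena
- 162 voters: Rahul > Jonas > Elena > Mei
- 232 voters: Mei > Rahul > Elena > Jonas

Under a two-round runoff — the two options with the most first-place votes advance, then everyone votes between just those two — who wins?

Round 1 first-place votes: Jonas 392, Elena 0, Rahul 284, Mei 232.
Jonas and Rahul advance.
Runoff: Jonas is preferred to Rahul by 392 voters; Rahul by 516.
Rahul wins the runoff.

Rahul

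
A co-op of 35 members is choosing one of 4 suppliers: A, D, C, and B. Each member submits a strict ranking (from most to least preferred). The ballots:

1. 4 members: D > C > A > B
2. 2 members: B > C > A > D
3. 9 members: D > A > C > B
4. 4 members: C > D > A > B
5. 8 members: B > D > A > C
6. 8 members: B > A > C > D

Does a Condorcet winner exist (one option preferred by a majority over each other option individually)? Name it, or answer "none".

B vs A: 18–17 for B.
B vs D: 18–17 for B.
B vs C: 18–17 for B.
B beats every other option head-to-head.

B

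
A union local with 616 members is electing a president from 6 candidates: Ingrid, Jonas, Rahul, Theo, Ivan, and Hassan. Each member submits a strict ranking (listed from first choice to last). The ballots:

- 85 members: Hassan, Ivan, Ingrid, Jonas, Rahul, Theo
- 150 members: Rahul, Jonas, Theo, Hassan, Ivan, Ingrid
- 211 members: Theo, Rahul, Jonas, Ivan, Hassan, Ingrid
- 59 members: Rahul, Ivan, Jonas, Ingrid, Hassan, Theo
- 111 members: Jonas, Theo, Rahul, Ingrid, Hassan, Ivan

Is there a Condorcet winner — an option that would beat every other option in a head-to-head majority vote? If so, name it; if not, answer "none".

none

Checking pairwise contests:
Jonas beats Ingrid 531–85.
Rahul beats Jonas 420–196.
Theo beats Rahul 322–294.
Jonas beats Theo 405–211.
Jonas beats Ivan 472–144.
Jonas beats Hassan 531–85.
Every option loses at least one head-to-head, so there is no Condorcet winner.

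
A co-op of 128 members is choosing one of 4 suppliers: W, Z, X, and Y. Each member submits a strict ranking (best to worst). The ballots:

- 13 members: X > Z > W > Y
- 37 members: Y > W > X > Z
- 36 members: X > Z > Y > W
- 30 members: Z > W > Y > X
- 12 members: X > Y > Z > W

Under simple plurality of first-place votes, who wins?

X

First-place votes: W 0, Z 30, X 61, Y 37.
X has the most first-place votes.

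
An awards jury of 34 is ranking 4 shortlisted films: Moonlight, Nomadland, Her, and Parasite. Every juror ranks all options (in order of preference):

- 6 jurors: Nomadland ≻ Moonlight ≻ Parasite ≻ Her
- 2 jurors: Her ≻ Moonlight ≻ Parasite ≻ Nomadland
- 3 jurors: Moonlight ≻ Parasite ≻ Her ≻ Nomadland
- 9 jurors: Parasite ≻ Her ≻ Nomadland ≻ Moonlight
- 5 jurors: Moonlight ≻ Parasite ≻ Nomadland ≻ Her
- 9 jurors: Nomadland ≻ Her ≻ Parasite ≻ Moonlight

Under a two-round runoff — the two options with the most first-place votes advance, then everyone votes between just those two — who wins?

Parasite

Round 1 first-place votes: Moonlight 8, Nomadland 15, Her 2, Parasite 9.
Nomadland and Parasite advance.
Runoff: Nomadland is preferred to Parasite by 15 voters; Parasite by 19.
Parasite wins the runoff.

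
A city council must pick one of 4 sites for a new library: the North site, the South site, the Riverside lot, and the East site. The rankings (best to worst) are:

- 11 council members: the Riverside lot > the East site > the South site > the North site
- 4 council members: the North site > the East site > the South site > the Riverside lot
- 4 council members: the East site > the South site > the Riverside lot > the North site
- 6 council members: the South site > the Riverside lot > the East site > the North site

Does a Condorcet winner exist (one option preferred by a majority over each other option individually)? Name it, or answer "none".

none

Checking pairwise contests:
the South site beats the North site 21–4.
the East site beats the South site 19–6.
the South site beats the Riverside lot 14–11.
the Riverside lot beats the East site 17–8.
Every option loses at least one head-to-head, so there is no Condorcet winner.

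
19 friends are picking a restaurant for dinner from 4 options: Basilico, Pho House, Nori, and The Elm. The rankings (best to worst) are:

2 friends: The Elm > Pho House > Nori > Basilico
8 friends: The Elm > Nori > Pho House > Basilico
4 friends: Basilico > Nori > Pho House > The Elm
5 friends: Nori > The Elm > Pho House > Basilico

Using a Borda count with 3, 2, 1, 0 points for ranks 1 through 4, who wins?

Basilico: 2·0 + 8·0 + 4·3 + 5·0 = 12
Pho House: 2·2 + 8·1 + 4·1 + 5·1 = 21
Nori: 2·1 + 8·2 + 4·2 + 5·3 = 41
The Elm: 2·3 + 8·3 + 4·0 + 5·2 = 40
Nori has the highest Borda score (41).

Nori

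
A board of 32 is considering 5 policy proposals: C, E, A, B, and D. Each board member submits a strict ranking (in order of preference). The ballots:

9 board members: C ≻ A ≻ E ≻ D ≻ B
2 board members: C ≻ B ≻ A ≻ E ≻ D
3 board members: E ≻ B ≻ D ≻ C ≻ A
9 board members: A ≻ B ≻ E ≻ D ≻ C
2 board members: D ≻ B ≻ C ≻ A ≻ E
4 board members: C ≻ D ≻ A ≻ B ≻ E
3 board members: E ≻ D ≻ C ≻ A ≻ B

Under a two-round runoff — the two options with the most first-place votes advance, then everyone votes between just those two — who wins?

C

Round 1 first-place votes: C 15, E 6, A 9, B 0, D 2.
C and A advance.
Runoff: C is preferred to A by 23 voters; A by 9.
C wins the runoff.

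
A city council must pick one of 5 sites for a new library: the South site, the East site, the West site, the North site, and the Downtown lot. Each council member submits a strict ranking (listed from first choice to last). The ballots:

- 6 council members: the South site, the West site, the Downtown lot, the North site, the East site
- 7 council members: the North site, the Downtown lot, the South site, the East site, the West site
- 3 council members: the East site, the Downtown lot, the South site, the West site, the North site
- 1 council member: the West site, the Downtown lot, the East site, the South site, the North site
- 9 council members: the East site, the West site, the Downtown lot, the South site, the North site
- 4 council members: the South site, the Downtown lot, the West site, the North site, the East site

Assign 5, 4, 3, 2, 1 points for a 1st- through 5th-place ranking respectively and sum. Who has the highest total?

the Downtown lot

the South site: 6·5 + 7·3 + 3·3 + 1·2 + 9·2 + 4·5 = 100
the East site: 6·1 + 7·2 + 3·5 + 1·3 + 9·5 + 4·1 = 87
the West site: 6·4 + 7·1 + 3·2 + 1·5 + 9·4 + 4·3 = 90
the North site: 6·2 + 7·5 + 3·1 + 1·1 + 9·1 + 4·2 = 68
the Downtown lot: 6·3 + 7·4 + 3·4 + 1·4 + 9·3 + 4·4 = 105
the Downtown lot has the highest Borda score (105).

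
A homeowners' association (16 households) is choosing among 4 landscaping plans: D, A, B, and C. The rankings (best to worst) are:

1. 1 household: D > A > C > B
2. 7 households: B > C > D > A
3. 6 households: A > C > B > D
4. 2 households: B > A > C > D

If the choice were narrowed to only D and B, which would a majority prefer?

B

Voters preferring D to B: 1; preferring B to D: 15.
B wins the head-to-head.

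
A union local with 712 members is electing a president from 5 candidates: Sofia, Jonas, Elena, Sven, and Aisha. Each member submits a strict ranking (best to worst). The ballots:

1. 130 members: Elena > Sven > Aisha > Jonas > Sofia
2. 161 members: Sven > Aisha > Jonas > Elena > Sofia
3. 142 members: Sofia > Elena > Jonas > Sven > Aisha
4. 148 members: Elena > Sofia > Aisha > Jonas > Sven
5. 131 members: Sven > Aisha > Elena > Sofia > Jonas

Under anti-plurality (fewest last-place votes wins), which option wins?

Last-place votes: Sofia 291, Jonas 131, Elena 0, Sven 148, Aisha 142.
Elena is ranked last by the fewest voters, so Elena wins.

Elena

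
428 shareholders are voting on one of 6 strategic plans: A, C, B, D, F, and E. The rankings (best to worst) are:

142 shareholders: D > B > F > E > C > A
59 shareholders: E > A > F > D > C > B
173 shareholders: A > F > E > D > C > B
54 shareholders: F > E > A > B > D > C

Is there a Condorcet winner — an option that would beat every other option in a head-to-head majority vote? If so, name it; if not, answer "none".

Checking pairwise contests:
E beats A 255–173.
A beats C 286–142.
A beats B 286–142.
A beats D 286–142.
A beats F 232–196.
F beats E 369–59.
Every option loses at least one head-to-head, so there is no Condorcet winner.

none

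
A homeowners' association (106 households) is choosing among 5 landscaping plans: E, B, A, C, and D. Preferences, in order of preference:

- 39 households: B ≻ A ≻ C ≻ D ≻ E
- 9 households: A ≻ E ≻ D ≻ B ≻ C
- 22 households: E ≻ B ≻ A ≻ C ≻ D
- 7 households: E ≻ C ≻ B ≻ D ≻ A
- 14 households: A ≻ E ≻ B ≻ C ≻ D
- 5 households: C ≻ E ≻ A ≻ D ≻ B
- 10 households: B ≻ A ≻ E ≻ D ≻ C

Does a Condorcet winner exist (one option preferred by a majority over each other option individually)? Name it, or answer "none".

none

Checking pairwise contests:
A beats E 72–34.
E beats B 57–49.
B beats A 78–28.
E beats C 62–44.
E beats D 67–39.
Every option loses at least one head-to-head, so there is no Condorcet winner.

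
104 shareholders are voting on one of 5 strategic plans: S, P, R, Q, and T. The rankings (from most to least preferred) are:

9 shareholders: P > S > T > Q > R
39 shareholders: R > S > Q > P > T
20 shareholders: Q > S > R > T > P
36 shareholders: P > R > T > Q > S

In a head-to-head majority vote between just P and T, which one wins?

P

Voters preferring P to T: 84; preferring T to P: 20.
P wins the head-to-head.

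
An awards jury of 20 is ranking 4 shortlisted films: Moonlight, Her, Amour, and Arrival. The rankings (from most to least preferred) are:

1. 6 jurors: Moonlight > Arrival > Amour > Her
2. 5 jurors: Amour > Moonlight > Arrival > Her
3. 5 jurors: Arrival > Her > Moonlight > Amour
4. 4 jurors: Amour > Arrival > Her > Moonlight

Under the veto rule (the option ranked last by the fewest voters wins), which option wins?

Last-place votes: Moonlight 4, Her 11, Amour 5, Arrival 0.
Arrival is ranked last by the fewest voters, so Arrival wins.

Arrival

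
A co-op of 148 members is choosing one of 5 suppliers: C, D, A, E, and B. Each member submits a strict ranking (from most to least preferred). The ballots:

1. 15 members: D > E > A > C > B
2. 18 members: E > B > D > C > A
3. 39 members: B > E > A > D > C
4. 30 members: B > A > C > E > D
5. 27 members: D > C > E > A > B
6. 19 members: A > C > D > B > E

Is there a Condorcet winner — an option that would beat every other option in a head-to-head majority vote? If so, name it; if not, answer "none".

B vs C: 87–61 for B.
B vs D: 87–61 for B.
B vs A: 87–61 for B.
B vs E: 88–60 for B.
B beats every other option head-to-head.

B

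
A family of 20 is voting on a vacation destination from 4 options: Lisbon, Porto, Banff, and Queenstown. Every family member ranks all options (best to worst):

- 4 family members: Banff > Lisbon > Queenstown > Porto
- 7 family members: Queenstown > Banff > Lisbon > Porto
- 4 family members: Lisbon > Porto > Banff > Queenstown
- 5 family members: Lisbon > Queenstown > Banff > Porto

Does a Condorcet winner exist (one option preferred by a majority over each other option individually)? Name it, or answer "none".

none

Checking pairwise contests:
Banff beats Lisbon 11–9.
Lisbon beats Porto 20–0.
Queenstown beats Banff 12–8.
Lisbon beats Queenstown 13–7.
Every option loses at least one head-to-head, so there is no Condorcet winner.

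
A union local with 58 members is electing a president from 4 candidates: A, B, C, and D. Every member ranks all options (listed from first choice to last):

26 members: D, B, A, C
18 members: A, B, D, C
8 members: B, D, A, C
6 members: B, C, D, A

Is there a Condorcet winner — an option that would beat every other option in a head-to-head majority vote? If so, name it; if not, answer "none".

B vs A: 40–18 for B.
B vs C: 58–0 for B.
B vs D: 32–26 for B.
B beats every other option head-to-head.

B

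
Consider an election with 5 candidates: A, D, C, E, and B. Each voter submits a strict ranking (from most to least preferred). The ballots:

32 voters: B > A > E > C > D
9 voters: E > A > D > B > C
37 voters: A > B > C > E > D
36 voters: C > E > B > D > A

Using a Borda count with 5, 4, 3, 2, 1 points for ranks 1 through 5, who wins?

A: 32·4 + 9·4 + 37·5 + 36·1 = 385
D: 32·1 + 9·3 + 37·1 + 36·2 = 168
C: 32·2 + 9·1 + 37·3 + 36·5 = 364
E: 32·3 + 9·5 + 37·2 + 36·4 = 359
B: 32·5 + 9·2 + 37·4 + 36·3 = 434
B has the highest Borda score (434).

B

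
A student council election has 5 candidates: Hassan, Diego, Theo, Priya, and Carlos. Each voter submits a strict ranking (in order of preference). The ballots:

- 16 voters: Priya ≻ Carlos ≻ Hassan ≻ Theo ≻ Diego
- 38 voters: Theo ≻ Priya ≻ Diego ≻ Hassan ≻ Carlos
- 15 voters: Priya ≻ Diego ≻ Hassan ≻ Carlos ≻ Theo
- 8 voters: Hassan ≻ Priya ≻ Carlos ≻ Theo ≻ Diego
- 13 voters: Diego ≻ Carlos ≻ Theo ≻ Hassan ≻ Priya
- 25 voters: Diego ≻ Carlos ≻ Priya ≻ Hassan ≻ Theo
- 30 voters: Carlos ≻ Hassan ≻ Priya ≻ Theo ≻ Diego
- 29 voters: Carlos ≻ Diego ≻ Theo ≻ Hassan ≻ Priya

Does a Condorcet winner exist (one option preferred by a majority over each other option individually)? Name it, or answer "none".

none

Checking pairwise contests:
Diego beats Hassan 120–54.
Theo beats Diego 92–82.
Hassan beats Theo 94–80.
Carlos beats Priya 97–77.
Diego beats Carlos 91–83.
Every option loses at least one head-to-head, so there is no Condorcet winner.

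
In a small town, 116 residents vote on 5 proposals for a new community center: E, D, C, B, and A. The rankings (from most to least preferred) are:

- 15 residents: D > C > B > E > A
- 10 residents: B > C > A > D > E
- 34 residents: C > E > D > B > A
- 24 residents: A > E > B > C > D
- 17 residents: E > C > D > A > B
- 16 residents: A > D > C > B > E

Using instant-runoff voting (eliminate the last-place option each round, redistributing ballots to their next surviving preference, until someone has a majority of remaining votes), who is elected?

C

Round 1: E 17, D 15, C 34, B 10, A 40. Eliminate B.
Round 2: E 17, D 15, C 44, A 40. Eliminate D.
Round 3: E 17, C 59, A 40. C has a majority.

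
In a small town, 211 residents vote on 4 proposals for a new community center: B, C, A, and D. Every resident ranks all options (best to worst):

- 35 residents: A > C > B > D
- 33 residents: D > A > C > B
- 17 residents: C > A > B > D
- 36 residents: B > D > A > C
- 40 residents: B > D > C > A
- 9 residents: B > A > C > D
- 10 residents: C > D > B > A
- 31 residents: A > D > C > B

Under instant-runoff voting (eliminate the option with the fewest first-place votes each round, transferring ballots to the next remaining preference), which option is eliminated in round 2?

Round 1: B 85, C 27, A 66, D 33. Eliminate C.
Round 2: B 85, A 83, D 43. Eliminate D.

D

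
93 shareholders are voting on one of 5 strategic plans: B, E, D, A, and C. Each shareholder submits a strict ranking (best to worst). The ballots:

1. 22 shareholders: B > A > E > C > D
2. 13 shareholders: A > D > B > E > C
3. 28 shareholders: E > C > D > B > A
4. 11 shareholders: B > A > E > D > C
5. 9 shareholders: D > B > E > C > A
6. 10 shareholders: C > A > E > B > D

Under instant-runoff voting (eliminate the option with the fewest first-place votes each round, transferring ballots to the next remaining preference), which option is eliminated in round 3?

A

Round 1: B 33, E 28, D 9, A 13, C 10. Eliminate D.
Round 2: B 42, E 28, A 13, C 10. Eliminate C.
Round 3: B 42, E 28, A 23. Eliminate A.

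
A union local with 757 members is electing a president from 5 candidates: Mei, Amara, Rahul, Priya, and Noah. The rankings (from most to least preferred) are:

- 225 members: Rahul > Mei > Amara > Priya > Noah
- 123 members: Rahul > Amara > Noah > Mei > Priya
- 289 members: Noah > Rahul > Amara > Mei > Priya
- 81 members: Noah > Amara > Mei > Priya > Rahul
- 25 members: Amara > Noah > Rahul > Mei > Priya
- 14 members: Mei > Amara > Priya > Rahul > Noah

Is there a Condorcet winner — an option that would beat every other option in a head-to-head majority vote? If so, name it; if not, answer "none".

Checking pairwise contests:
Amara beats Mei 518–239.
Rahul beats Amara 637–120.
Noah beats Rahul 395–362.
Mei beats Priya 757–0.
Amara beats Noah 387–370.
Every option loses at least one head-to-head, so there is no Condorcet winner.

none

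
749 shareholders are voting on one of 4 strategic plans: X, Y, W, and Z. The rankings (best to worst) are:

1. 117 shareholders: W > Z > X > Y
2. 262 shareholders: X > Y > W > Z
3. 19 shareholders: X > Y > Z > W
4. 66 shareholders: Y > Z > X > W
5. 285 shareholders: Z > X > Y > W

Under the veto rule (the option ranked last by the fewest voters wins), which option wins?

X

Last-place votes: X 0, Y 117, W 370, Z 262.
X is ranked last by the fewest voters, so X wins.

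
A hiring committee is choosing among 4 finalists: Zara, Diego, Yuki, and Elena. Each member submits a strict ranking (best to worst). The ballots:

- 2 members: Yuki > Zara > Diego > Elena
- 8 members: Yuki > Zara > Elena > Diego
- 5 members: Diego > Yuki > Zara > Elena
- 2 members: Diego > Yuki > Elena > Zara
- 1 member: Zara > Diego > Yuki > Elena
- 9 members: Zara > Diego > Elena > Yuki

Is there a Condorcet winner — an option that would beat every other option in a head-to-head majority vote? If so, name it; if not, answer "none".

Checking pairwise contests:
Yuki beats Zara 17–10.
Zara beats Diego 20–7.
Diego beats Yuki 17–10.
Zara beats Elena 25–2.
Every option loses at least one head-to-head, so there is no Condorcet winner.

none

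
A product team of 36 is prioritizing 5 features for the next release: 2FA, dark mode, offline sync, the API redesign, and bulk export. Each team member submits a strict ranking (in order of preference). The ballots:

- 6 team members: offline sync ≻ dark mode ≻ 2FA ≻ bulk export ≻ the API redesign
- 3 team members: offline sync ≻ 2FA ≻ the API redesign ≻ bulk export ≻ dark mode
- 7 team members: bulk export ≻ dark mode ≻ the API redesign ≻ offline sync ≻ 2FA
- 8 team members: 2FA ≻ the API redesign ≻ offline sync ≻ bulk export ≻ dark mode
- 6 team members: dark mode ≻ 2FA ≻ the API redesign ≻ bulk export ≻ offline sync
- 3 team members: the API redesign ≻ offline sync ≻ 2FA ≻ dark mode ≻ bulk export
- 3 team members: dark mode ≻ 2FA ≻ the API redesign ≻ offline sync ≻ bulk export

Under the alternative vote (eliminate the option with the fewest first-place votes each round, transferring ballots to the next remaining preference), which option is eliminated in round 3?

Round 1: 2FA 8, dark mode 9, offline sync 9, the API redesign 3, bulk export 7. Eliminate the API redesign.
Round 2: 2FA 8, dark mode 9, offline sync 12, bulk export 7. Eliminate bulk export.
Round 3: 2FA 8, dark mode 16, offline sync 12. Eliminate 2FA.

2FA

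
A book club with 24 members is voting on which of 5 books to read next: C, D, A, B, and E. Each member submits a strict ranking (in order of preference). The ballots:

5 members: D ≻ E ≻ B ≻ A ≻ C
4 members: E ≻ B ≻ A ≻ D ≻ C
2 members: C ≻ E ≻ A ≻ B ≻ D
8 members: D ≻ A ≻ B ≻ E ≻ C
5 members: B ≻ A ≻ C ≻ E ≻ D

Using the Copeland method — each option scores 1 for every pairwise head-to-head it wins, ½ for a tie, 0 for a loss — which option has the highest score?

D

C: loses to D, A, B, and E → score 0.
D: beats C, A, B, and E → score 4.
A: beats C and E; loses to D and B → score 2.
B: beats C, A, and E; loses to D → score 3.
E: beats C; loses to D, A, and B → score 1.
D has the best pairwise record.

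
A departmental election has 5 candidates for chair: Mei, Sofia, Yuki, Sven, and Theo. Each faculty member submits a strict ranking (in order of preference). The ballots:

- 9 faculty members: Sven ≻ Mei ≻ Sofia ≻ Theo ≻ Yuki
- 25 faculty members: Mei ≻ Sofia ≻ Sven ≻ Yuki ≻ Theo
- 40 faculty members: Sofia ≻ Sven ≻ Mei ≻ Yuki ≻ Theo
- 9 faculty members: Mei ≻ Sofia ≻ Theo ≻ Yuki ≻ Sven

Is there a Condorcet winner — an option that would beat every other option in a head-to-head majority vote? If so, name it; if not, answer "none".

none

Checking pairwise contests:
Sven beats Mei 49–34.
Mei beats Sofia 43–40.
Mei beats Yuki 83–0.
Sofia beats Sven 74–9.
Mei beats Theo 83–0.
Every option loses at least one head-to-head, so there is no Condorcet winner.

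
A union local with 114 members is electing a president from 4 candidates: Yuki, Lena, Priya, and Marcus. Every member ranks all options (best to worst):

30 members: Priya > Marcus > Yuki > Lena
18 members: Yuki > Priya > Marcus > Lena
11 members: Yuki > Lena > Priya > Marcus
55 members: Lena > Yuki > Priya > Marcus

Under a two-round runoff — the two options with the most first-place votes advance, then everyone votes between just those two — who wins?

Lena

Round 1 first-place votes: Yuki 29, Lena 55, Priya 30, Marcus 0.
Lena and Priya advance.
Runoff: Lena is preferred to Priya by 66 voters; Priya by 48.
Lena wins the runoff.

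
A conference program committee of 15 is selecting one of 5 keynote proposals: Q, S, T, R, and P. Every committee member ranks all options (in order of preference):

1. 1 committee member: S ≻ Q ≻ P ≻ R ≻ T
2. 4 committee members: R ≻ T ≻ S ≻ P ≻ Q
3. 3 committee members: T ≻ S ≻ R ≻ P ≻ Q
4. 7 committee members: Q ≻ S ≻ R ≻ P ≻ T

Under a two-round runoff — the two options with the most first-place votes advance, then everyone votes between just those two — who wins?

Round 1 first-place votes: Q 7, S 1, T 3, R 4, P 0.
Q and R advance.
Runoff: Q is preferred to R by 8 voters; R by 7.
Q wins the runoff.

Q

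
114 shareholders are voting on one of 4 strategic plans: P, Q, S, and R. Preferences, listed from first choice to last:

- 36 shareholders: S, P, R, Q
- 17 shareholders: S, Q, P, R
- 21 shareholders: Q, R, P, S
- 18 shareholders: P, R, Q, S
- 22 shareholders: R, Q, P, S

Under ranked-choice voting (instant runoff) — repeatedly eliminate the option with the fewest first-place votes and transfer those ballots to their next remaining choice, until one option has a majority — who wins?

R

Round 1: P 18, Q 21, S 53, R 22. Eliminate P.
Round 2: Q 21, S 53, R 40. Eliminate Q.
Round 3: S 53, R 61. R has a majority.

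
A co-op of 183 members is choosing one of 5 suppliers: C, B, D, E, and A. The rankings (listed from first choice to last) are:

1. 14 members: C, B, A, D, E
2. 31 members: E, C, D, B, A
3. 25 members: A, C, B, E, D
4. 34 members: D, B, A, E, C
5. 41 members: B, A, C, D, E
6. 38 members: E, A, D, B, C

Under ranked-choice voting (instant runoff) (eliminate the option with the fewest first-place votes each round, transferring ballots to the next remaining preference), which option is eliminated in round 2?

Round 1: C 14, B 41, D 34, E 69, A 25. Eliminate C.
Round 2: B 55, D 34, E 69, A 25. Eliminate A.

A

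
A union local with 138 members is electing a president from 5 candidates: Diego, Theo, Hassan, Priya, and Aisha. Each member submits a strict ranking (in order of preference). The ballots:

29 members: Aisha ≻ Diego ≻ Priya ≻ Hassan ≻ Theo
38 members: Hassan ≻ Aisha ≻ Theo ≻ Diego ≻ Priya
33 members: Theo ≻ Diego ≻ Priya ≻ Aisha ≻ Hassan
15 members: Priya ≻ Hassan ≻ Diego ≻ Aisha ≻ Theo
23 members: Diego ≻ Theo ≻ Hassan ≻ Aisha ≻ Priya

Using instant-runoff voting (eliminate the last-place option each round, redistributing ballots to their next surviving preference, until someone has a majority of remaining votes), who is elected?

Hassan

Round 1: Diego 23, Theo 33, Hassan 38, Priya 15, Aisha 29. Eliminate Priya.
Round 2: Diego 23, Theo 33, Hassan 53, Aisha 29. Eliminate Diego.
Round 3: Theo 56, Hassan 53, Aisha 29. Eliminate Aisha.
Round 4: Theo 56, Hassan 82. Hassan has a majority.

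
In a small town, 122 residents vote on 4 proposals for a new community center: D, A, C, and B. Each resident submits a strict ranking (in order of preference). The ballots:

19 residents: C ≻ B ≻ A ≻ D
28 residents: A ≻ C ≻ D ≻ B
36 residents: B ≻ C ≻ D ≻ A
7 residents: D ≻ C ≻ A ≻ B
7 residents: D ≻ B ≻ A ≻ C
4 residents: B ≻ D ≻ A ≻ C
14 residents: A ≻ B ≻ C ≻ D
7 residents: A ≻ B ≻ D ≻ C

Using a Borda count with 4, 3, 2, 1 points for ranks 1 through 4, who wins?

B

D: 19·1 + 28·2 + 36·2 + 7·4 + 7·4 + 4·3 + 14·1 + 7·2 = 243
A: 19·2 + 28·4 + 36·1 + 7·2 + 7·2 + 4·2 + 14·4 + 7·4 = 306
C: 19·4 + 28·3 + 36·3 + 7·3 + 7·1 + 4·1 + 14·2 + 7·1 = 335
B: 19·3 + 28·1 + 36·4 + 7·1 + 7·3 + 4·4 + 14·3 + 7·3 = 336
B has the highest Borda score (336).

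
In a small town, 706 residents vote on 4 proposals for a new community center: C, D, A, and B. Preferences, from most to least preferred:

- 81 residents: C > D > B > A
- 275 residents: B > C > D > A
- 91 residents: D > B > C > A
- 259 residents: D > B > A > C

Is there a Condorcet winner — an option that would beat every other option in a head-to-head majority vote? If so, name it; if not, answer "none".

Checking pairwise contests:
B beats C 625–81.
C beats D 356–350.
C beats A 447–259.
D beats B 431–275.
Every option loses at least one head-to-head, so there is no Condorcet winner.

none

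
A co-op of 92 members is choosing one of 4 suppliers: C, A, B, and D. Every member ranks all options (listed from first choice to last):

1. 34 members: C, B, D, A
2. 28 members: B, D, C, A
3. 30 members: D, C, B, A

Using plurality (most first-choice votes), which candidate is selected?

C

First-place votes: C 34, A 0, B 28, D 30.
C has the most first-place votes.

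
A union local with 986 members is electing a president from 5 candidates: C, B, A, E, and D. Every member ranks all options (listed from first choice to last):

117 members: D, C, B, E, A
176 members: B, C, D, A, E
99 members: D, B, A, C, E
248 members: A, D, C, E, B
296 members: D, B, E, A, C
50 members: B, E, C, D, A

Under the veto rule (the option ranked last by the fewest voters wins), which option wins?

Last-place votes: C 296, B 248, A 167, E 275, D 0.
D is ranked last by the fewest voters, so D wins.

D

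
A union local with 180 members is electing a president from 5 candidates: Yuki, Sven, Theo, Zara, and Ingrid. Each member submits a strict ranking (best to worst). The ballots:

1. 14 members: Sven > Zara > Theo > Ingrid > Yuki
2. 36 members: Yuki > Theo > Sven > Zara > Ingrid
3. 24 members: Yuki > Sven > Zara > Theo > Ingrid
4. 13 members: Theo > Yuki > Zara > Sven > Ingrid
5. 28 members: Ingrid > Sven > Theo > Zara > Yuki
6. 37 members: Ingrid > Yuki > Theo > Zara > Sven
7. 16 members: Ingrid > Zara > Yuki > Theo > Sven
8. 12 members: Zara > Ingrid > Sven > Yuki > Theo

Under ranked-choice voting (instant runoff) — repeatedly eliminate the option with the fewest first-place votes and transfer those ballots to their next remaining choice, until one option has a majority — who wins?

Round 1: Yuki 60, Sven 14, Theo 13, Zara 12, Ingrid 81. Eliminate Zara.
Round 2: Yuki 60, Sven 14, Theo 13, Ingrid 93. Ingrid has a majority.

Ingrid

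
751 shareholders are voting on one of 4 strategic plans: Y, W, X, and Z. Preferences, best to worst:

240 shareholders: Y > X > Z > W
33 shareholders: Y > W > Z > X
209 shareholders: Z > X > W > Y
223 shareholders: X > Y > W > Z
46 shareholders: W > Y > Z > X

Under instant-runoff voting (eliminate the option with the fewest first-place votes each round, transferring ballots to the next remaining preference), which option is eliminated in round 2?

Round 1: Y 273, W 46, X 223, Z 209. Eliminate W.
Round 2: Y 319, X 223, Z 209. Eliminate Z.

Z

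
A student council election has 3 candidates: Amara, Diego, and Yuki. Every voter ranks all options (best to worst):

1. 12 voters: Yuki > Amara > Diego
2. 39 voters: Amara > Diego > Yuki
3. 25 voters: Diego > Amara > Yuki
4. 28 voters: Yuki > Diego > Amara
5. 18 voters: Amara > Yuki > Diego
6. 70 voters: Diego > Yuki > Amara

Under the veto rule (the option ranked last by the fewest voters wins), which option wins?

Last-place votes: Amara 98, Diego 30, Yuki 64.
Diego is ranked last by the fewest voters, so Diego wins.

Diego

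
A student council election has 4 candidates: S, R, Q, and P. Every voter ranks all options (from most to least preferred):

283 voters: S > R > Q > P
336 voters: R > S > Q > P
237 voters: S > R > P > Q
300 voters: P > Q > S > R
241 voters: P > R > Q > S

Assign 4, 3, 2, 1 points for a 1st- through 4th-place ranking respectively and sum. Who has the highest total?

S

S: 283·4 + 336·3 + 237·4 + 300·2 + 241·1 = 3929
R: 283·3 + 336·4 + 237·3 + 300·1 + 241·3 = 3927
Q: 283·2 + 336·2 + 237·1 + 300·3 + 241·2 = 2857
P: 283·1 + 336·1 + 237·2 + 300·4 + 241·4 = 3257
S has the highest Borda score (3929).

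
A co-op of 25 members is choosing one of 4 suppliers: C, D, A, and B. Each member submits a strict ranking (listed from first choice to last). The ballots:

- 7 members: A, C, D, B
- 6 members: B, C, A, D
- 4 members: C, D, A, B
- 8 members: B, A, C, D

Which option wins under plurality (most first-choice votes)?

B

First-place votes: C 4, D 0, A 7, B 14.
B has the most first-place votes.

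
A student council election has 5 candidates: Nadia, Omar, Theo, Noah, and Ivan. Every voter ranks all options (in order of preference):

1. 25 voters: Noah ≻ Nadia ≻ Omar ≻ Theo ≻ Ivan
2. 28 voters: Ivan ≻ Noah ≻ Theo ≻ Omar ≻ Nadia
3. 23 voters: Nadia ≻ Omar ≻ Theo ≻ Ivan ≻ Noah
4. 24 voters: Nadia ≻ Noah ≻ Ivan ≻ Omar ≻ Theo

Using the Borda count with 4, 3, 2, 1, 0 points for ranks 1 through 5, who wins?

Nadia: 25·3 + 28·0 + 23·4 + 24·4 = 263
Omar: 25·2 + 28·1 + 23·3 + 24·1 = 171
Theo: 25·1 + 28·2 + 23·2 + 24·0 = 127
Noah: 25·4 + 28·3 + 23·0 + 24·3 = 256
Ivan: 25·0 + 28·4 + 23·1 + 24·2 = 183
Nadia has the highest Borda score (263).

Nadia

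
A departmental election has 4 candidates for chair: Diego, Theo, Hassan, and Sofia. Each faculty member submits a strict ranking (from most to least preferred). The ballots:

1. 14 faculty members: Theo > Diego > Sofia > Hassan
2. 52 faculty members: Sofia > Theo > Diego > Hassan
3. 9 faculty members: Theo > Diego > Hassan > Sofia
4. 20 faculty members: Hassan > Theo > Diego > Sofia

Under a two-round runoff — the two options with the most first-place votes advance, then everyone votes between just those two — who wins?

Round 1 first-place votes: Diego 0, Theo 23, Hassan 20, Sofia 52.
Sofia and Theo advance.
Runoff: Sofia is preferred to Theo by 52 voters; Theo by 43.
Sofia wins the runoff.

Sofia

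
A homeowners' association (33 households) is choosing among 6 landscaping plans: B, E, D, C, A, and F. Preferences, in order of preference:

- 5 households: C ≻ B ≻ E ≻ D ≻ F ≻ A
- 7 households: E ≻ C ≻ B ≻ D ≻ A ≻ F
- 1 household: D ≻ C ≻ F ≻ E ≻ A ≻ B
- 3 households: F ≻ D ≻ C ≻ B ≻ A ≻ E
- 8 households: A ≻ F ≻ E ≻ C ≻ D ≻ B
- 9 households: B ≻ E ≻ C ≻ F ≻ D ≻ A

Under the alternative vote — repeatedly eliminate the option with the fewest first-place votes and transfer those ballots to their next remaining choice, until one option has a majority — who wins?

Round 1: B 9, E 7, D 1, C 5, A 8, F 3. Eliminate D.
Round 2: B 9, E 7, C 6, A 8, F 3. Eliminate F.
Round 3: B 9, E 7, C 9, A 8. Eliminate E.
Round 4: B 9, C 16, A 8. Eliminate A.
Round 5: B 9, C 24. C has a majority.

C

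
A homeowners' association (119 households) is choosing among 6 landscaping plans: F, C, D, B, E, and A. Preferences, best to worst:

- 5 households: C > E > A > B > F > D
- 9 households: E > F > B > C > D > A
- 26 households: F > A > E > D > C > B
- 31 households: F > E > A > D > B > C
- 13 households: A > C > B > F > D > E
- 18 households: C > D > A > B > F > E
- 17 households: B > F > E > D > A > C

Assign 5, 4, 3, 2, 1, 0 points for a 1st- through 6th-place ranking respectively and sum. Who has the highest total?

F

F: 5·1 + 9·4 + 26·5 + 31·5 + 13·2 + 18·1 + 17·4 = 438
C: 5·5 + 9·2 + 26·1 + 31·0 + 13·4 + 18·5 + 17·0 = 211
D: 5·0 + 9·1 + 26·2 + 31·2 + 13·1 + 18·4 + 17·2 = 242
B: 5·2 + 9·3 + 26·0 + 31·1 + 13·3 + 18·2 + 17·5 = 228
E: 5·4 + 9·5 + 26·3 + 31·4 + 13·0 + 18·0 + 17·3 = 318
A: 5·3 + 9·0 + 26·4 + 31·3 + 13·5 + 18·3 + 17·1 = 348
F has the highest Borda score (438).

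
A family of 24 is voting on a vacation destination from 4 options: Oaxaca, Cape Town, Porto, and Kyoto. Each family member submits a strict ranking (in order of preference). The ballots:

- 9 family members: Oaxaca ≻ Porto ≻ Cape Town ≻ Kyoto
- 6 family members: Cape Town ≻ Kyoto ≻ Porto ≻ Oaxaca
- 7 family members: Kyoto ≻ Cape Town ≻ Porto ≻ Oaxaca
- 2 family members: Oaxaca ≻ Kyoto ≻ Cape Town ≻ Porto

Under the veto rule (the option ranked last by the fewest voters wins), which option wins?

Cape Town

Last-place votes: Oaxaca 13, Cape Town 0, Porto 2, Kyoto 9.
Cape Town is ranked last by the fewest voters, so Cape Town wins.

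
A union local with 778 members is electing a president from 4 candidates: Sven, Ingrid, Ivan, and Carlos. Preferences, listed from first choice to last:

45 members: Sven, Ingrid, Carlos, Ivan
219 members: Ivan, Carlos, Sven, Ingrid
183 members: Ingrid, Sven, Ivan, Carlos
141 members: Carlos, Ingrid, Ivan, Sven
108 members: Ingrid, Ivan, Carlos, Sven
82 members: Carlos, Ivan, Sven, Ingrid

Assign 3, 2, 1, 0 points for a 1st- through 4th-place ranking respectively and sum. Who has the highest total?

Ivan

Sven: 45·3 + 219·1 + 183·2 + 141·0 + 108·0 + 82·1 = 802
Ingrid: 45·2 + 219·0 + 183·3 + 141·2 + 108·3 + 82·0 = 1245
Ivan: 45·0 + 219·3 + 183·1 + 141·1 + 108·2 + 82·2 = 1361
Carlos: 45·1 + 219·2 + 183·0 + 141·3 + 108·1 + 82·3 = 1260
Ivan has the highest Borda score (1361).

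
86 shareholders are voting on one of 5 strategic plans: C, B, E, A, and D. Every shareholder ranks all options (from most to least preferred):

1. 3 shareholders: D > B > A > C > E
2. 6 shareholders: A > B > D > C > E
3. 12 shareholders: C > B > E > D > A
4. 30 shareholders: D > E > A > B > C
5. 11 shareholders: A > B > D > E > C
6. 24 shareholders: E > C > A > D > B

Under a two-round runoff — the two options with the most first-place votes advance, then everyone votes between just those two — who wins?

D

Round 1 first-place votes: C 12, B 0, E 24, A 17, D 33.
D and E advance.
Runoff: D is preferred to E by 50 voters; E by 36.
D wins the runoff.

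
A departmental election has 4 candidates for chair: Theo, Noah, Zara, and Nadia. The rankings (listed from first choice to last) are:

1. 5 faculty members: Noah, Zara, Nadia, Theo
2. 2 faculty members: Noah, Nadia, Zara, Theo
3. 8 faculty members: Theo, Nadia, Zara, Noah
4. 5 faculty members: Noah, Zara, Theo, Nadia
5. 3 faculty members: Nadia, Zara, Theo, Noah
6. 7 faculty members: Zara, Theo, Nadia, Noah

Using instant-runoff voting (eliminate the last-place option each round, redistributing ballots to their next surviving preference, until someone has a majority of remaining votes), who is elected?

Zara

Round 1: Theo 8, Noah 12, Zara 7, Nadia 3. Eliminate Nadia.
Round 2: Theo 8, Noah 12, Zara 10. Eliminate Theo.
Round 3: Noah 12, Zara 18. Zara has a majority.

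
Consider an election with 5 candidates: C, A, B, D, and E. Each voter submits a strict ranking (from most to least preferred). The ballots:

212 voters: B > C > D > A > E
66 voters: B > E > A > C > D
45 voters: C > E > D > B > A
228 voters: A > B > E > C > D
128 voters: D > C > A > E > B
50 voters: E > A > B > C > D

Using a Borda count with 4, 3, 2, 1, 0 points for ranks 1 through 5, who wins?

C: 212·3 + 66·1 + 45·4 + 228·1 + 128·3 + 50·1 = 1544
A: 212·1 + 66·2 + 45·0 + 228·4 + 128·2 + 50·3 = 1662
B: 212·4 + 66·4 + 45·1 + 228·3 + 128·0 + 50·2 = 1941
D: 212·2 + 66·0 + 45·2 + 228·0 + 128·4 + 50·0 = 1026
E: 212·0 + 66·3 + 45·3 + 228·2 + 128·1 + 50·4 = 1117
B has the highest Borda score (1941).

B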